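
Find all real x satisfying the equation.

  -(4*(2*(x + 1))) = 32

Step 1. [-(4*(2*(x + 1))) = 32] LHS negated; negate both sides ⇒ neg: 4*(2*(x + 1)) = -32.
Step 2. [4*(2*(x + 1)) = -32] 4·(inner) — divide through by 4. So div: 2*(x + 1) = -8.
Step 3. [2*(x + 1) = -8] divide by the outer 2, so div: x + 1 = -4.
Step 4. [x + 1 = -4] peel the +1: subtract 1 from each side. So sub: x = -5.

Answer: x ∈ {-5}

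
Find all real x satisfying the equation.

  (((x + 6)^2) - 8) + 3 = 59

Step 1. [(((x + 6)^2) - 8) + 3 = 59] +3 is outermost — subtract 3 both sides. So sub: ((x + 6)^2) - 8 = 56.
Step 2. [((x + 6)^2) - 8 = 56] add 8: x sits inside (… - 8). So sub: (x + 6)^2 = 64.
Step 3. [(x + 6)^2 = 64] LHS squared, RHS 64 ≥ 0: apply √ (±) ⇒ sqrt: x + 6 = 8 or -8.
Step 4. [x + 6 = 8 or -8] +6 is outermost — subtract 6 both sides. So sub: x = 2 or -14.

Answer: x ∈ {-14, 2}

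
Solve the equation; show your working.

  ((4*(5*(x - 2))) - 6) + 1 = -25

Step 1. [((4*(5*(x - 2))) - 6) + 1 = -25] 1 comes off first (subtract 1) ⇒ sub: (4*(5*(x - 2))) - 6 = -26.
Step 2. [(4*(5*(x - 2))) - 6 = -26] 6 comes off first (add 6) ⇒ sub: 4*(5*(x - 2)) = -20.
Step 3. [4*(5*(x - 2)) = -20] 4·(inner) — divide through by 4. So div: 5*(x - 2) = -5.
Step 4. [5*(x - 2) = -5] divide by the outer 5, so div: x - 2 = -1.
Step 5. [x - 2 = -1] the outer -2 inverts by adding 2, so sub: x = 1.

Answer: x ∈ {1}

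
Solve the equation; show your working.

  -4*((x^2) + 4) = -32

Step 1. [-4*((x^2) + 4) = -32] divide by the outer -4, so div: (x^2) + 4 = 8.
Step 2. [(x^2) + 4 = 8] peel the +4: subtract 4 from each side. So sub: x^2 = 4.
Step 3. [x^2 = 4] √ both sides: 4 ≥ 0 gives two branches. So sqrt: x = 2 or -2.

Answer: x ∈ {-2, 2}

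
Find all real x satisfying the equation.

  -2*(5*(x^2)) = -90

Step 1. [-2*(5*(x^2)) = -90] -2 out front; divide by -2, so div: 5*(x^2) = 45.
Step 2. [5*(x^2) = 45] LHS = 5·(…); ÷5 both sides ⇒ div: x^2 = 9.
Step 3. [x^2 = 9] LHS squared, RHS 9 ≥ 0: apply √ (±), so sqrt: x = 3 or -3.

Answer: x ∈ {-3, 3}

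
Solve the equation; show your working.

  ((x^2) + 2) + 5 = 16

Step 1. [((x^2) + 2) + 5 = 16] the outer +5 inverts by subtracting 5. So sub: (x^2) + 2 = 11.
Step 2. [(x^2) + 2 = 11] subtract 2: x sits inside (… + 2). So sub: x^2 = 9.
Step 3. [x^2 = 9] LHS squared, RHS 9 ≥ 0: apply √ (±) ⇒ sqrt: x = 3 or -3.

Answer: x ∈ {-3, 3}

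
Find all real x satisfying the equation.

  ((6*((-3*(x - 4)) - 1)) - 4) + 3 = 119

Step 1. [((6*((-3*(x - 4)) - 1)) - 4) + 3 = 119] subtract 3: x sits inside (… + 3) ⇒ sub: (6*((-3*(x - 4)) - 1)) - 4 = 116.
Step 2. [(6*((-3*(x - 4)) - 1)) - 4 = 116] -4 is outermost — add 4 both sides, so sub: 6*((-3*(x - 4)) - 1) = 120.
Step 3. [6*((-3*(x - 4)) - 1) = 120] divide by the outer 6, so div: (-3*(x - 4)) - 1 = 20.
Step 4. [(-3*(x - 4)) - 1 = 20] add 1: x sits inside (… - 1). So sub: -3*(x - 4) = 21.
Step 5. [-3*(x - 4) = 21] LHS = -3·(…); ÷-3 both sides, so div: x - 4 = -7.
Step 6. [x - 4 = -7] add 4: x sits inside (… - 4). So sub: x = -3.

Answer: x ∈ {-3}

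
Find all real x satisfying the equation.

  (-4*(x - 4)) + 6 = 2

Step 1. [(-4*(x - 4)) + 6 = 2] subtract 6: x sits inside (… + 6). So sub: -4*(x - 4) = -4.
Step 2. [-4*(x - 4) = -4] -4·(inner) — divide through by -4, so div: x - 4 = 1.
Step 3. [x - 4 = 1] -4 is outermost — add 4 both sides, so sub: x = 5.

Answer: x ∈ {5}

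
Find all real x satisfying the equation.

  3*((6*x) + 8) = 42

Step 1. [3*((6*x) + 8) = 42] 3 out front; divide by 3 ⇒ div: (6*x) + 8 = 14.
Step 2. [(6*x) + 8 = 14] +8 is outermost — subtract 8 both sides. So sub: 6*x = 6.
Step 3. [6*x = 6] leading coefficient 6: divide by 6 ⇒ div: x = 1.

Answer: x ∈ {1}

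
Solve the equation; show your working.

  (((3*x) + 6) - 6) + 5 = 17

Step 1. [(((3*x) + 6) - 6) + 5 = 17] the outer +5 inverts by subtracting 5 ⇒ sub: ((3*x) + 6) - 6 = 12.
Step 2. [((3*x) + 6) - 6 = 12] the outer -6 inverts by adding 6, so sub: (3*x) + 6 = 18.
Step 3. [(3*x) + 6 = 18] common factor 3 (LHS and 18) — divide through, so factor: x + 2 = 6.
Step 4. [x + 2 = 6] 2 comes off first (subtract 2), so sub: x = 4.

Answer: x ∈ {4}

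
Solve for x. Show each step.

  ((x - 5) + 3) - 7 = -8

Step 1. [((x - 5) + 3) - 7 = -8] the outer -7 inverts by adding 7 ⇒ sub: (x - 5) + 3 = -1.
Step 2. [(x - 5) + 3 = -1] 3 comes off first (subtract 3) ⇒ sub: x - 5 = -4.
Step 3. [x - 5 = -4] peel the -5: add 5 from each side. So sub: x = 1.

Answer: x ∈ {1}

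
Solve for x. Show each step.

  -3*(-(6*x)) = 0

Step 1. [-3*(-(6*x)) = 0] LHS = -3·(…); ÷-3 both sides. So div: -(6*x) = 0.
Step 2. [-(6*x) = 0] flip signs both sides. So neg: 6*x = 0.
Step 3. [6*x = 0] divide by the outer 6. So div: x = 0.

Answer: x ∈ {0}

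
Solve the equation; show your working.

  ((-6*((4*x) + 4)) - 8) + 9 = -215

Step 1. [((-6*((4*x) + 4)) - 8) + 9 = -215] the outer +9 inverts by subtracting 9. So sub: (-6*((4*x) + 4)) - 8 = -224.
Step 2. [(-6*((4*x) + 4)) - 8 = -224] 8 comes off first (add 8), so sub: -6*((4*x) + 4) = -216.
Step 3. [-6*((4*x) + 4) = -216] -6·(inner) — divide through by -6, so div: (4*x) + 4 = 36.
Step 4. [(4*x) + 4 = 36] the outer +4 inverts by subtracting 4. So sub: 4*x = 32.
Step 5. [4*x = 32] divide by the outer 4. So div: x = 8.

Answer: x ∈ {8}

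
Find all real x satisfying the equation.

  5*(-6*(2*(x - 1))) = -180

Step 1. [5*(-6*(2*(x - 1))) = -180] leading coefficient 5: divide by 5. So div: -6*(2*(x - 1)) = -36.
Step 2. [-6*(2*(x - 1)) = -36] LHS = -6·(…); ÷-6 both sides. So div: 2*(x - 1) = 6.
Step 3. [2*(x - 1) = 6] 2 out front; divide by 2, so div: x - 1 = 3.
Step 4. [x - 1 = 3] add 1: x sits inside (… - 1). So sub: x = 4.

Answer: x ∈ {4}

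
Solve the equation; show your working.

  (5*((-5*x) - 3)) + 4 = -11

Step 1. [(5*((-5*x) - 3)) + 4 = -11] +4 is outermost — subtract 4 both sides ⇒ sub: 5*((-5*x) - 3) = -15.
Step 2. [5*((-5*x) - 3) = -15] LHS = 5·(…); ÷5 both sides. So div: (-5*x) - 3 = -3.
Step 3. [(-5*x) - 3 = -3] -3 is outermost — add 3 both sides ⇒ sub: -5*x = 0.
Step 4. [-5*x = 0] leading coefficient -5: divide by -5 ⇒ div: x = 0.

Answer: x ∈ {0}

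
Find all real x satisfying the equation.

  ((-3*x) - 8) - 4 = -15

Step 1. [((-3*x) - 8) - 4 = -15] 4 comes off first (add 4) ⇒ sub: (-3*x) - 8 = -11.
Step 2. [(-3*x) - 8 = -11] add 8: x sits inside (… - 8). So sub: -3*x = -3.
Step 3. [-3*x = -3] LHS = -3·(…); ÷-3 both sides, so div: x = 1.

Answer: x ∈ {1}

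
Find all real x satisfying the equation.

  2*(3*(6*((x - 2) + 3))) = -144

Step 1. [2*(3*(6*((x - 2) + 3))) = -144] 2 out front; divide by 2, so div: 3*(6*((x - 2) + 3)) = -72.
Step 2. [3*(6*((x - 2) + 3)) = -72] LHS = 3·(…); ÷3 both sides. So div: 6*((x - 2) + 3) = -24.
Step 3. [6*((x - 2) + 3) = -24] 6 out front; divide by 6 ⇒ div: (x - 2) + 3 = -4.
Step 4. [(x - 2) + 3 = -4] +3 is outermost — subtract 3 both sides, so sub: x - 2 = -7.
Step 5. [x - 2 = -7] -2 is outermost — add 2 both sides. So sub: x = -5.

Answer: x ∈ {-5}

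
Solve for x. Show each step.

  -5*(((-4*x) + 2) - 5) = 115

Step 1. [-5*(((-4*x) + 2) - 5) = 115] leading coefficient -5: divide by -5, so div: ((-4*x) + 2) - 5 = -23.
Step 2. [((-4*x) + 2) - 5 = -23] 5 comes off first (add 5) ⇒ sub: (-4*x) + 2 = -18.
Step 3. [(-4*x) + 2 = -18] 2 comes off first (subtract 2), so sub: -4*x = -20.
Step 4. [-4*x = -20] leading coefficient -4: divide by -4, so div: x = 5.

Answer: x ∈ {5}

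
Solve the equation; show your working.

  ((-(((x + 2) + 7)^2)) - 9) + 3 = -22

Step 1. [((-(((x + 2) + 7)^2)) - 9) + 3 = -22] +3 is outermost — subtract 3 both sides ⇒ sub: (-(((x + 2) + 7)^2)) - 9 = -25.
Step 2. [(-(((x + 2) + 7)^2)) - 9 = -25] peel the -9: add 9 from each side, so sub: -(((x + 2) + 7)^2) = -16.
Step 3. [-(((x + 2) + 7)^2) = -16] leading − — multiply by −1. So neg: ((x + 2) + 7)^2 = 16.
Step 4. [((x + 2) + 7)^2 = 16] 16 ≥ 0, LHS is (·)² — take ±√, so sqrt: (x + 2) + 7 = 4 or -4.
Step 5. [(x + 2) + 7 = 4 or -4] the outer +7 inverts by subtracting 7. So sub: x + 2 = -3 or -11.
Step 6. [x + 2 = -3 or -11] +2 is outermost — subtract 2 both sides ⇒ sub: x = -5 or -13.

Answer: x ∈ {-13, -5}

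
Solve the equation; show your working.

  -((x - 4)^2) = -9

Step 1. [-((x - 4)^2) = -9] LHS negated; negate both sides, so neg: (x - 4)^2 = 9.
Step 2. [(x - 4)^2 = 9] 9 ≥ 0, LHS is (·)² — take ±√, so sqrt: x - 4 = 3 or -3.
Step 3. [x - 4 = 3 or -3] peel the -4: add 4 from each side ⇒ sub: x = 7 or 1.

Answer: x ∈ {1, 7}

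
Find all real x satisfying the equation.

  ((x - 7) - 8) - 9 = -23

Step 1. [((x - 7) - 8) - 9 = -23] peel the -9: add 9 from each side ⇒ sub: (x - 7) - 8 = -14.
Step 2. [(x - 7) - 8 = -14] peel the -8: add 8 from each side. So sub: x - 7 = -6.
Step 3. [x - 7 = -6] add 7: x sits inside (… - 7), so sub: x = 1.

Answer: x ∈ {1}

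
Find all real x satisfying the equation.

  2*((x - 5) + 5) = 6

Step 1. [2*((x - 5) + 5) = 6] 2 out front; divide by 2 ⇒ div: (x - 5) + 5 = 3.
Step 2. [(x - 5) + 5 = 3] the outer +5 inverts by subtracting 5 ⇒ sub: x - 5 = -2.
Step 3. [x - 5 = -2] 5 comes off first (add 5) ⇒ sub: x = 3.

Answer: x ∈ {3}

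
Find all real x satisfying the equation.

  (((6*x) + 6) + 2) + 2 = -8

Step 1. [(((6*x) + 6) + 2) + 2 = -8] subtract 2: x sits inside (… + 2) ⇒ sub: ((6*x) + 6) + 2 = -10.
Step 2. [((6*x) + 6) + 2 = -10] +2 is outermost — subtract 2 both sides ⇒ sub: (6*x) + 6 = -12.
Step 3. [(6*x) + 6 = -12] common factor 6 (LHS and -12) — divide through. So factor: x + 1 = -2.
Step 4. [x + 1 = -2] +1 is outermost — subtract 1 both sides, so sub: x = -3.

Answer: x ∈ {-3}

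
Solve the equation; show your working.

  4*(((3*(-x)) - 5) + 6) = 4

Step 1. [4*(((3*(-x)) - 5) + 6) = 4] LHS = 4·(…); ÷4 both sides, so div: ((3*(-x)) - 5) + 6 = 1.
Step 2. [((3*(-x)) - 5) + 6 = 1] 6 comes off first (subtract 6), so sub: (3*(-x)) - 5 = -5.
Step 3. [(3*(-x)) - 5 = -5] the outer -5 inverts by adding 5, so sub: 3*(-x) = 0.
Step 4. [3*(-x) = 0] 3·(inner) — divide through by 3. So div: -x = 0.
Step 5. [-x = 0] leading − — multiply by −1, so neg: x = 0.

Answer: x ∈ {0}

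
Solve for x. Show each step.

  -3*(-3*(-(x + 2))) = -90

Step 1. [-3*(-3*(-(x + 2))) = -90] LHS = -3·(…); ÷-3 both sides. So div: -3*(-(x + 2)) = 30.
Step 2. [-3*(-(x + 2)) = 30] leading coefficient -3: divide by -3. So div: -(x + 2) = -10.
Step 3. [-(x + 2) = -10] flip signs both sides. So neg: x + 2 = 10.
Step 4. [x + 2 = 10] 2 comes off first (subtract 2) ⇒ sub: x = 8.

Answer: x ∈ {8}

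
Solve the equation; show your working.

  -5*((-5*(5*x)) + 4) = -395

Step 1. [-5*((-5*(5*x)) + 4) = -395] leading coefficient -5: divide by -5. So div: (-5*(5*x)) + 4 = 79.
Step 2. [(-5*(5*x)) + 4 = 79] the outer +4 inverts by subtracting 4 ⇒ sub: -5*(5*x) = 75.
Step 3. [-5*(5*x) = 75] -5 out front; divide by -5, so div: 5*x = -15.
Step 4. [5*x = -15] 5·(inner) — divide through by 5 ⇒ div: x = -3.

Answer: x ∈ {-3}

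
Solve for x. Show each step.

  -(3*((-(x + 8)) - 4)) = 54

Step 1. [-(3*((-(x + 8)) - 4)) = 54] flip signs both sides. So neg: 3*((-(x + 8)) - 4) = -54.
Step 2. [3*((-(x + 8)) - 4) = -54] 3·(inner) — divide through by 3, so div: (-(x + 8)) - 4 = -18.
Step 3. [(-(x + 8)) - 4 = -18] 4 comes off first (add 4). So sub: -(x + 8) = -14.
Step 4. [-(x + 8) = -14] leading − — multiply by −1, so neg: x + 8 = 14.
Step 5. [x + 8 = 14] subtract 8: x sits inside (… + 8) ⇒ sub: x = 6.

Answer: x ∈ {6}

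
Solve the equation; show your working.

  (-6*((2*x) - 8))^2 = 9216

Step 1. [(-6*((2*x) - 8))^2 = 9216] 9216 ≥ 0, LHS is (·)² — take ±√. So sqrt: -6*((2*x) - 8) = 96 or -96.
Step 2. [-6*((2*x) - 8) = 96 or -96] LHS = -6·(…); ÷-6 both sides, so div: (2*x) - 8 = -16 or 16.
Step 3. [(2*x) - 8 = -16 or 16] add 8: x sits inside (… - 8) ⇒ sub: 2*x = -8 or 24.
Step 4. [2*x = -8 or 24] leading coefficient 2: divide by 2, so div: x = -4 or 12.

Answer: x ∈ {-4, 12}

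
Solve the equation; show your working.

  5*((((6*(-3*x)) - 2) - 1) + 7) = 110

Step 1. [5*((((6*(-3*x)) - 2) - 1) + 7) = 110] 5 out front; divide by 5 ⇒ div: (((6*(-3*x)) - 2) - 1) + 7 = 22.
Step 2. [(((6*(-3*x)) - 2) - 1) + 7 = 22] 7 comes off first (subtract 7). So sub: ((6*(-3*x)) - 2) - 1 = 15.
Step 3. [((6*(-3*x)) - 2) - 1 = 15] add 1: x sits inside (… - 1), so sub: (6*(-3*x)) - 2 = 16.
Step 4. [(6*(-3*x)) - 2 = 16] -2 is outermost — add 2 both sides. So sub: 6*(-3*x) = 18.
Step 5. [6*(-3*x) = 18] LHS = 6·(…); ÷6 both sides, so div: -3*x = 3.
Step 6. [-3*x = 3] -3 out front; divide by -3 ⇒ div: x = -1.

Answer: x ∈ {-1}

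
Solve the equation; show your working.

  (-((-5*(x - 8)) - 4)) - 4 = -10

Step 1. [(-((-5*(x - 8)) - 4)) - 4 = -10] -4 is outermost — add 4 both sides. So sub: -((-5*(x - 8)) - 4) = -6.
Step 2. [-((-5*(x - 8)) - 4) = -6] LHS negated; negate both sides. So neg: (-5*(x - 8)) - 4 = 6.
Step 3. [(-5*(x - 8)) - 4 = 6] peel the -4: add 4 from each side. So sub: -5*(x - 8) = 10.
Step 4. [-5*(x - 8) = 10] -5 out front; divide by -5. So div: x - 8 = -2.
Step 5. [x - 8 = -2] -8 is outermost — add 8 both sides. So sub: x = 6.

Answer: x ∈ {6}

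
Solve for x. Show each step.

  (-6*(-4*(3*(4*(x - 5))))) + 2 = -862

Step 1. [(-6*(-4*(3*(4*(x - 5))))) + 2 = -862] subtract 2: x sits inside (… + 2) ⇒ sub: -6*(-4*(3*(4*(x - 5)))) = -864.
Step 2. [-6*(-4*(3*(4*(x - 5)))) = -864] -6 out front; divide by -6 ⇒ div: -4*(3*(4*(x - 5))) = 144.
Step 3. [-4*(3*(4*(x - 5))) = 144] leading coefficient -4: divide by -4, so div: 3*(4*(x - 5)) = -36.
Step 4. [3*(4*(x - 5)) = -36] leading coefficient 3: divide by 3 ⇒ div: 4*(x - 5) = -12.
Step 5. [4*(x - 5) = -12] 4·(inner) — divide through by 4 ⇒ div: x - 5 = -3.
Step 6. [x - 5 = -3] 5 comes off first (add 5). So sub: x = 2.

Answer: x ∈ {2}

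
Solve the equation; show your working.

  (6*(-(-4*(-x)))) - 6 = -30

Step 1. [(6*(-(-4*(-x)))) - 6 = -30] -6 is outermost — add 6 both sides ⇒ sub: 6*(-(-4*(-x))) = -24.
Step 2. [6*(-(-4*(-x))) = -24] divide by the outer 6 ⇒ div: -(-4*(-x)) = -4.
Step 3. [-(-4*(-x)) = -4] flip signs both sides ⇒ neg: -4*(-x) = 4.
Step 4. [-4*(-x) = 4] LHS = -4·(…); ÷-4 both sides, so div: -x = -1.
Step 5. [-x = -1] flip signs both sides ⇒ neg: x = 1.

Answer: x ∈ {1}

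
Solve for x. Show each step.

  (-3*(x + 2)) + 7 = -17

Step 1. [(-3*(x + 2)) + 7 = -17] peel the +7: subtract 7 from each side ⇒ sub: -3*(x + 2) = -24.
Step 2. [-3*(x + 2) = -24] divide by the outer -3. So div: x + 2 = 8.
Step 3. [x + 2 = 8] +2 is outermost — subtract 2 both sides. So sub: x = 6.

Answer: x ∈ {6}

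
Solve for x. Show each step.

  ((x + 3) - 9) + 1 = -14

Step 1. [((x + 3) - 9) + 1 = -14] +1 is outermost — subtract 1 both sides, so sub: (x + 3) - 9 = -15.
Step 2. [(x + 3) - 9 = -15] the outer -9 inverts by adding 9. So sub: x + 3 = -6.
Step 3. [x + 3 = -6] +3 is outermost — subtract 3 both sides, so sub: x = -9.

Answer: x ∈ {-9}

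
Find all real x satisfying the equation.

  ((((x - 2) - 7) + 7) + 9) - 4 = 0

Step 1. [((((x - 2) - 7) + 7) + 9) - 4 = 0] peel the -4: add 4 from each side. So sub: (((x - 2) - 7) + 7) + 9 = 4.
Step 2. [(((x - 2) - 7) + 7) + 9 = 4] peel the +9: subtract 9 from each side ⇒ sub: ((x - 2) - 7) + 7 = -5.
Step 3. [((x - 2) - 7) + 7 = -5] the outer +7 inverts by subtracting 7 ⇒ sub: (x - 2) - 7 = -12.
Step 4. [(x - 2) - 7 = -12] 7 comes off first (add 7) ⇒ sub: x - 2 = -5.
Step 5. [x - 2 = -5] -2 is outermost — add 2 both sides. So sub: x = -3.

Answer: x ∈ {-3}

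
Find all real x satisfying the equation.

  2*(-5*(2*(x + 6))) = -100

Step 1. [2*(-5*(2*(x + 6))) = -100] LHS = 2·(…); ÷2 both sides, so div: -5*(2*(x + 6)) = -50.
Step 2. [-5*(2*(x + 6)) = -50] divide by the outer -5 ⇒ div: 2*(x + 6) = 10.
Step 3. [2*(x + 6) = 10] leading coefficient 2: divide by 2, so div: x + 6 = 5.
Step 4. [x + 6 = 5] the outer +6 inverts by subtracting 6 ⇒ sub: x = -1.

Answer: x ∈ {-1}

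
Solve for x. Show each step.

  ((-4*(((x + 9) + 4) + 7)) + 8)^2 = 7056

Step 1. [((-4*(((x + 9) + 4) + 7)) + 8)^2 = 7056] 7056 ≥ 0, LHS is (·)² — take ±√, so sqrt: (-4*(((x + 9) + 4) + 7)) + 8 = 84 or -84.
Step 2. [(-4*(((x + 9) + 4) + 7)) + 8 = 84 or -84] -4 | LHS and -4 | 84 or -84: pull -4 out ⇒ factor: (((x + 9) + 4) + 7) - 2 = -21 or 21.
Step 3. [(((x + 9) + 4) + 7) - 2 = -21 or 21] 2 comes off first (add 2) ⇒ sub: ((x + 9) + 4) + 7 = -19 or 23.
Step 4. [((x + 9) + 4) + 7 = -19 or 23] subtract 7: x sits inside (… + 7), so sub: (x + 9) + 4 = -26 or 16.
Step 5. [(x + 9) + 4 = -26 or 16] +4 is outermost — subtract 4 both sides ⇒ sub: x + 9 = -30 or 12.
Step 6. [x + 9 = -30 or 12] 9 comes off first (subtract 9) ⇒ sub: x = -39 or 3.

Answer: x ∈ {-39, 3}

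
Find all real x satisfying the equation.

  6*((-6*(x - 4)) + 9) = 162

Step 1. [6*((-6*(x - 4)) + 9) = 162] 6 out front; divide by 6 ⇒ div: (-6*(x - 4)) + 9 = 27.
Step 2. [(-6*(x - 4)) + 9 = 27] +9 is outermost — subtract 9 both sides ⇒ sub: -6*(x - 4) = 18.
Step 3. [-6*(x - 4) = 18] divide by the outer -6. So div: x - 4 = -3.
Step 4. [x - 4 = -3] add 4: x sits inside (… - 4). So sub: x = 1.

Answer: x ∈ {1}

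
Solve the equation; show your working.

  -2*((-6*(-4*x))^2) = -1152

Step 1. [-2*((-6*(-4*x))^2) = -1152] -2·(inner) — divide through by -2, so div: (-6*(-4*x))^2 = 576.
Step 2. [(-6*(-4*x))^2 = 576] √ both sides: 576 ≥ 0 gives two branches, so sqrt: -6*(-4*x) = 24 or -24.
Step 3. [-6*(-4*x) = 24 or -24] leading coefficient -6: divide by -6, so div: -4*x = -4 or 4.
Step 4. [-4*x = -4 or 4] divide by the outer -4 ⇒ div: x = 1 or -1.

Answer: x ∈ {-1, 1}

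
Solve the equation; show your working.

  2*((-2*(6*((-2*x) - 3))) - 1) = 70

Step 1. [2*((-2*(6*((-2*x) - 3))) - 1) = 70] LHS = 2·(…); ÷2 both sides, so div: (-2*(6*((-2*x) - 3))) - 1 = 35.
Step 2. [(-2*(6*((-2*x) - 3))) - 1 = 35] 1 comes off first (add 1). So sub: -2*(6*((-2*x) - 3)) = 36.
Step 3. [-2*(6*((-2*x) - 3)) = 36] LHS = -2·(…); ÷-2 both sides, so div: 6*((-2*x) - 3) = -18.
Step 4. [6*((-2*x) - 3) = -18] 6 out front; divide by 6, so div: (-2*x) - 3 = -3.
Step 5. [(-2*x) - 3 = -3] the outer -3 inverts by adding 3, so sub: -2*x = 0.
Step 6. [-2*x = 0] -2 out front; divide by -2 ⇒ div: x = 0.

Answer: x ∈ {0}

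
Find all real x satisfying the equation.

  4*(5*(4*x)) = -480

Step 1. [4*(5*(4*x)) = -480] divide by the outer 4, so div: 5*(4*x) = -120.
Step 2. [5*(4*x) = -120] leading coefficient 5: divide by 5. So div: 4*x = -24.
Step 3. [4*x = -24] 4 out front; divide by 4. So div: x = -6.

Answer: x ∈ {-6}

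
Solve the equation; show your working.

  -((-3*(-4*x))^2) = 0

Step 1. [-((-3*(-4*x))^2) = 0] LHS negated; negate both sides, so neg: (-3*(-4*x))^2 = 0.
Step 2. [(-3*(-4*x))^2 = 0] √ both sides: 0 ≥ 0 gives two branches ⇒ sqrt: -3*(-4*x) = 0.
Step 3. [-3*(-4*x) = 0] divide by the outer -3. So div: -4*x = 0.
Step 4. [-4*x = 0] -4 out front; divide by -4, so div: x = 0.

Answer: x ∈ {0}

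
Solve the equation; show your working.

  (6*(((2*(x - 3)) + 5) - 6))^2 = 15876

Step 1. [(6*(((2*(x - 3)) + 5) - 6))^2 = 15876] LHS squared, RHS 15876 ≥ 0: apply √ (±), so sqrt: 6*(((2*(x - 3)) + 5) - 6) = 126 or -126.
Step 2. [6*(((2*(x - 3)) + 5) - 6) = 126 or -126] 6 out front; divide by 6. So div: ((2*(x - 3)) + 5) - 6 = 21 or -21.
Step 3. [((2*(x - 3)) + 5) - 6 = 21 or -21] the outer -6 inverts by adding 6, so sub: (2*(x - 3)) + 5 = 27 or -15.
Step 4. [(2*(x - 3)) + 5 = 27 or -15] the outer +5 inverts by subtracting 5, so sub: 2*(x - 3) = 22 or -20.
Step 5. [2*(x - 3) = 22 or -20] LHS = 2·(…); ÷2 both sides ⇒ div: x - 3 = 11 or -10.
Step 6. [x - 3 = 11 or -10] peel the -3: add 3 from each side ⇒ sub: x = 14 or -7.

Answer: x ∈ {-7, 14}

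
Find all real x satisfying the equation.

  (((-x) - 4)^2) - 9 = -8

Step 1. [(((-x) - 4)^2) - 9 = -8] 9 comes off first (add 9) ⇒ sub: ((-x) - 4)^2 = 1.
Step 2. [((-x) - 4)^2 = 1] 1 ≥ 0, LHS is (·)² — take ±√ ⇒ sqrt: (-x) - 4 = 1 or -1.
Step 3. [(-x) - 4 = 1 or -1] 4 comes off first (add 4), so sub: -x = 5 or 3.
Step 4. [-x = 5 or 3] leading − — multiply by −1. So neg: x = -5 or -3.

Answer: x ∈ {-5, -3}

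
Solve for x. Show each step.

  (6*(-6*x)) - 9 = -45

Step 1. [(6*(-6*x)) - 9 = -45] the outer -9 inverts by adding 9. So sub: 6*(-6*x) = -36.
Step 2. [6*(-6*x) = -36] 6 out front; divide by 6, so div: -6*x = -6.
Step 3. [-6*x = -6] leading coefficient -6: divide by -6 ⇒ div: x = 1.

Answer: x ∈ {1}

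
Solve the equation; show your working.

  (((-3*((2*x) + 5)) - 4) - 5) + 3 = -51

Step 1. [(((-3*((2*x) + 5)) - 4) - 5) + 3 = -51] the outer +3 inverts by subtracting 3 ⇒ sub: ((-3*((2*x) + 5)) - 4) - 5 = -54.
Step 2. [((-3*((2*x) + 5)) - 4) - 5 = -54] 5 comes off first (add 5) ⇒ sub: (-3*((2*x) + 5)) - 4 = -49.
Step 3. [(-3*((2*x) + 5)) - 4 = -49] the outer -4 inverts by adding 4. So sub: -3*((2*x) + 5) = -45.
Step 4. [-3*((2*x) + 5) = -45] -3·(inner) — divide through by -3. So div: (2*x) + 5 = 15.
Step 5. [(2*x) + 5 = 15] 5 comes off first (subtract 5), so sub: 2*x = 10.
Step 6. [2*x = 10] LHS = 2·(…); ÷2 both sides, so div: x = 5.

Answer: x ∈ {5}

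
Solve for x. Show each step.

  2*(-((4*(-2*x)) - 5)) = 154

Step 1. [2*(-((4*(-2*x)) - 5)) = 154] 2·(inner) — divide through by 2. So div: -((4*(-2*x)) - 5) = 77.
Step 2. [-((4*(-2*x)) - 5) = 77] leading − — multiply by −1. So neg: (4*(-2*x)) - 5 = -77.
Step 3. [(4*(-2*x)) - 5 = -77] 5 comes off first (add 5), so sub: 4*(-2*x) = -72.
Step 4. [4*(-2*x) = -72] leading coefficient 4: divide by 4, so div: -2*x = -18.
Step 5. [-2*x = -18] divide by the outer -2. So div: x = 9.

Answer: x ∈ {9}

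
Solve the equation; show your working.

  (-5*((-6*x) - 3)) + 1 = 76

Step 1. [(-5*((-6*x) - 3)) + 1 = 76] +1 is outermost — subtract 1 both sides ⇒ sub: -5*((-6*x) - 3) = 75.
Step 2. [-5*((-6*x) - 3) = 75] divide by the outer -5. So div: (-6*x) - 3 = -15.
Step 3. [(-6*x) - 3 = -15] -3 is outermost — add 3 both sides, so sub: -6*x = -12.
Step 4. [-6*x = -12] leading coefficient -6: divide by -6. So div: x = 2.

Answer: x ∈ {2}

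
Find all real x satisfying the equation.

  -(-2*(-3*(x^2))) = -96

Step 1. [-(-2*(-3*(x^2))) = -96] leading − — multiply by −1 ⇒ neg: -2*(-3*(x^2)) = 96.
Step 2. [-2*(-3*(x^2)) = 96] LHS = -2·(…); ÷-2 both sides. So div: -3*(x^2) = -48.
Step 3. [-3*(x^2) = -48] leading coefficient -3: divide by -3 ⇒ div: x^2 = 16.
Step 4. [x^2 = 16] √ both sides: 16 ≥ 0 gives two branches. So sqrt: x = 4 or -4.

Answer: x ∈ {-4, 4}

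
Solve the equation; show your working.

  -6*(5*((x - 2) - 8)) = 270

Step 1. [-6*(5*((x - 2) - 8)) = 270] divide by the outer -6. So div: 5*((x - 2) - 8) = -45.
Step 2. [5*((x - 2) - 8) = -45] leading coefficient 5: divide by 5, so div: (x - 2) - 8 = -9.
Step 3. [(x - 2) - 8 = -9] the outer -8 inverts by adding 8 ⇒ sub: x - 2 = -1.
Step 4. [x - 2 = -1] the outer -2 inverts by adding 2 ⇒ sub: x = 1.

Answer: x ∈ {1}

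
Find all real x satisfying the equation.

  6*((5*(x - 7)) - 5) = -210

Step 1. [6*((5*(x - 7)) - 5) = -210] LHS = 6·(…); ÷6 both sides, so div: (5*(x - 7)) - 5 = -35.
Step 2. [(5*(x - 7)) - 5 = -35] 5 | LHS and 5 | -35: pull 5 out. So factor: (x - 7) - 1 = -7.
Step 3. [(x - 7) - 1 = -7] the outer -1 inverts by adding 1 ⇒ sub: x - 7 = -6.
Step 4. [x - 7 = -6] add 7: x sits inside (… - 7), so sub: x = 1.

Answer: x ∈ {1}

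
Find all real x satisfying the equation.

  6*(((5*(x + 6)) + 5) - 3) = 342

Step 1. [6*(((5*(x + 6)) + 5) - 3) = 342] LHS = 6·(…); ÷6 both sides ⇒ div: ((5*(x + 6)) + 5) - 3 = 57.
Step 2. [((5*(x + 6)) + 5) - 3 = 57] 3 comes off first (add 3), so sub: (5*(x + 6)) + 5 = 60.
Step 3. [(5*(x + 6)) + 5 = 60] 5 divides every term; factor it out, so factor: (x + 6) + 1 = 12.
Step 4. [(x + 6) + 1 = 12] the outer +1 inverts by subtracting 1. So sub: x + 6 = 11.
Step 5. [x + 6 = 11] subtract 6: x sits inside (… + 6) ⇒ sub: x = 5.

Answer: x ∈ {5}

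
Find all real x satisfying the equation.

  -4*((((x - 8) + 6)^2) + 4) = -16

Step 1. [-4*((((x - 8) + 6)^2) + 4) = -16] LHS = -4·(…); ÷-4 both sides ⇒ div: (((x - 8) + 6)^2) + 4 = 4.
Step 2. [(((x - 8) + 6)^2) + 4 = 4] +4 is outermost — subtract 4 both sides ⇒ sub: ((x - 8) + 6)^2 = 0.
Step 3. [((x - 8) + 6)^2 = 0] √ both sides: 0 ≥ 0 gives two branches, so sqrt: (x - 8) + 6 = 0.
Step 4. [(x - 8) + 6 = 0] peel the +6: subtract 6 from each side, so sub: x - 8 = -6.
Step 5. [x - 8 = -6] peel the -8: add 8 from each side ⇒ sub: x = 2.

Answer: x ∈ {2}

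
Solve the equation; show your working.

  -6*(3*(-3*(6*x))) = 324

Step 1. [-6*(3*(-3*(6*x))) = 324] -6·(inner) — divide through by -6 ⇒ div: 3*(-3*(6*x)) = -54.
Step 2. [3*(-3*(6*x)) = -54] LHS = 3·(…); ÷3 both sides. So div: -3*(6*x) = -18.
Step 3. [-3*(6*x) = -18] LHS = -3·(…); ÷-3 both sides, so div: 6*x = 6.
Step 4. [6*x = 6] leading coefficient 6: divide by 6. So div: x = 1.

Answer: x ∈ {1}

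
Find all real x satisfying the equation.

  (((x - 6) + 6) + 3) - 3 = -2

Step 1. [(((x - 6) + 6) + 3) - 3 = -2] -3 is outermost — add 3 both sides. So sub: ((x - 6) + 6) + 3 = 1.
Step 2. [((x - 6) + 6) + 3 = 1] 3 comes off first (subtract 3) ⇒ sub: (x - 6) + 6 = -2.
Step 3. [(x - 6) + 6 = -2] 6 comes off first (subtract 6) ⇒ sub: x - 6 = -8.
Step 4. [x - 6 = -8] peel the -6: add 6 from each side ⇒ sub: x = -2.

Answer: x ∈ {-2}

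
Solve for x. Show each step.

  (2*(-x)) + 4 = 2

Step 1. [(2*(-x)) + 4 = 2] +4 is outermost — subtract 4 both sides. So sub: 2*(-x) = -2.
Step 2. [2*(-x) = -2] LHS = 2·(…); ÷2 both sides, so div: -x = -1.
Step 3. [-x = -1] flip signs both sides, so neg: x = 1.

Answer: x ∈ {1}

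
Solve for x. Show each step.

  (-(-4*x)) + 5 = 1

Step 1. [(-(-4*x)) + 5 = 1] the outer +5 inverts by subtracting 5, so sub: -(-4*x) = -4.
Step 2. [-(-4*x) = -4] flip signs both sides, so neg: -4*x = 4.
Step 3. [-4*x = 4] divide by the outer -4 ⇒ div: x = -1.

Answer: x ∈ {-1}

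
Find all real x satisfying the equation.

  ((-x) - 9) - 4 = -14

Step 1. [((-x) - 9) - 4 = -14] add 4: x sits inside (… - 4). So sub: (-x) - 9 = -10.
Step 2. [(-x) - 9 = -10] the outer -9 inverts by adding 9 ⇒ sub: -x = -1.
Step 3. [-x = -1] flip signs both sides. So neg: x = 1.

Answer: x ∈ {1}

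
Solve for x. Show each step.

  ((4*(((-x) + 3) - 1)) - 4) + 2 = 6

Step 1. [((4*(((-x) + 3) - 1)) - 4) + 2 = 6] +2 is outermost — subtract 2 both sides. So sub: (4*(((-x) + 3) - 1)) - 4 = 4.
Step 2. [(4*(((-x) + 3) - 1)) - 4 = 4] 4 divides every term; factor it out ⇒ factor: (((-x) + 3) - 1) - 1 = 1.
Step 3. [(((-x) + 3) - 1) - 1 = 1] add 1: x sits inside (… - 1) ⇒ sub: ((-x) + 3) - 1 = 2.
Step 4. [((-x) + 3) - 1 = 2] -1 is outermost — add 1 both sides. So sub: (-x) + 3 = 3.
Step 5. [(-x) + 3 = 3] subtract 3: x sits inside (… + 3), so sub: -x = 0.
Step 6. [-x = 0] leading − — multiply by −1. So neg: x = 0.

Answer: x ∈ {0}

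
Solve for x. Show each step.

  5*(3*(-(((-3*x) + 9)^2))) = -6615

Step 1. [5*(3*(-(((-3*x) + 9)^2))) = -6615] 5·(inner) — divide through by 5 ⇒ div: 3*(-(((-3*x) + 9)^2)) = -1323.
Step 2. [3*(-(((-3*x) + 9)^2)) = -1323] leading coefficient 3: divide by 3 ⇒ div: -(((-3*x) + 9)^2) = -441.
Step 3. [-(((-3*x) + 9)^2) = -441] flip signs both sides ⇒ neg: ((-3*x) + 9)^2 = 441.
Step 4. [((-3*x) + 9)^2 = 441] 441 ≥ 0, LHS is (·)² — take ±√, so sqrt: (-3*x) + 9 = 21 or -21.
Step 5. [(-3*x) + 9 = 21 or -21] subtract 9: x sits inside (… + 9), so sub: -3*x = 12 or -30.
Step 6. [-3*x = 12 or -30] LHS = -3·(…); ÷-3 both sides. So div: x = -4 or 10.

Answer: x ∈ {-4, 10}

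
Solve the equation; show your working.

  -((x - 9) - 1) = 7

Step 1. [-((x - 9) - 1) = 7] flip signs both sides ⇒ neg: (x - 9) - 1 = -7.
Step 2. [(x - 9) - 1 = -7] add 1: x sits inside (… - 1) ⇒ sub: x - 9 = -6.
Step 3. [x - 9 = -6] add 9: x sits inside (… - 9). So sub: x = 3.

Answer: x ∈ {3}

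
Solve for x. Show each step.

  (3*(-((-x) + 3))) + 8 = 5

Step 1. [(3*(-((-x) + 3))) + 8 = 5] subtract 8: x sits inside (… + 8), so sub: 3*(-((-x) + 3)) = -3.
Step 2. [3*(-((-x) + 3)) = -3] 3·(inner) — divide through by 3, so div: -((-x) + 3) = -1.
Step 3. [-((-x) + 3) = -1] leading − — multiply by −1, so neg: (-x) + 3 = 1.
Step 4. [(-x) + 3 = 1] +3 is outermost — subtract 3 both sides. So sub: -x = -2.
Step 5. [-x = -2] flip signs both sides ⇒ neg: x = 2.

Answer: x ∈ {2}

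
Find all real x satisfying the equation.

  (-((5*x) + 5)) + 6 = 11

Step 1. [(-((5*x) + 5)) + 6 = 11] 6 comes off first (subtract 6). So sub: -((5*x) + 5) = 5.
Step 2. [-((5*x) + 5) = 5] flip signs both sides. So neg: (5*x) + 5 = -5.
Step 3. [(5*x) + 5 = -5] 5 | LHS and 5 | -5: pull 5 out, so factor: x + 1 = -1.
Step 4. [x + 1 = -1] +1 is outermost — subtract 1 both sides, so sub: x = -2.

Answer: x ∈ {-2}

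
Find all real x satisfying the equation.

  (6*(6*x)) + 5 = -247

Step 1. [(6*(6*x)) + 5 = -247] 5 comes off first (subtract 5) ⇒ sub: 6*(6*x) = -252.
Step 2. [6*(6*x) = -252] LHS = 6·(…); ÷6 both sides, so div: 6*x = -42.
Step 3. [6*x = -42] leading coefficient 6: divide by 6. So div: x = -7.

Answer: x ∈ {-7}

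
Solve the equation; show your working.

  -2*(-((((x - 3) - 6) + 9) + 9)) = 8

Step 1. [-2*(-((((x - 3) - 6) + 9) + 9)) = 8] -2·(inner) — divide through by -2. So div: -((((x - 3) - 6) + 9) + 9) = -4.
Step 2. [-((((x - 3) - 6) + 9) + 9) = -4] LHS negated; negate both sides. So neg: (((x - 3) - 6) + 9) + 9 = 4.
Step 3. [(((x - 3) - 6) + 9) + 9 = 4] subtract 9: x sits inside (… + 9). So sub: ((x - 3) - 6) + 9 = -5.
Step 4. [((x - 3) - 6) + 9 = -5] peel the +9: subtract 9 from each side. So sub: (x - 3) - 6 = -14.
Step 5. [(x - 3) - 6 = -14] the outer -6 inverts by adding 6 ⇒ sub: x - 3 = -8.
Step 6. [x - 3 = -8] -3 is outermost — add 3 both sides. So sub: x = -5.

Answer: x ∈ {-5}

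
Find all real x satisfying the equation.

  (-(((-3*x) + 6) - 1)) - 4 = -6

Step 1. [(-(((-3*x) + 6) - 1)) - 4 = -6] peel the -4: add 4 from each side ⇒ sub: -(((-3*x) + 6) - 1) = -2.
Step 2. [-(((-3*x) + 6) - 1) = -2] leading − — multiply by −1, so neg: ((-3*x) + 6) - 1 = 2.
Step 3. [((-3*x) + 6) - 1 = 2] -1 is outermost — add 1 both sides ⇒ sub: (-3*x) + 6 = 3.
Step 4. [(-3*x) + 6 = 3] -3 divides every term; factor it out, so factor: x - 2 = -1.
Step 5. [x - 2 = -1] the outer -2 inverts by adding 2. So sub: x = 1.

Answer: x ∈ {1}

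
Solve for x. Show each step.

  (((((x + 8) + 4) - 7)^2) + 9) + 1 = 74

Step 1. [(((((x + 8) + 4) - 7)^2) + 9) + 1 = 74] subtract 1: x sits inside (… + 1), so sub: ((((x + 8) + 4) - 7)^2) + 9 = 73.
Step 2. [((((x + 8) + 4) - 7)^2) + 9 = 73] 9 comes off first (subtract 9) ⇒ sub: (((x + 8) + 4) - 7)^2 = 64.
Step 3. [(((x + 8) + 4) - 7)^2 = 64] √ both sides: 64 ≥ 0 gives two branches. So sqrt: ((x + 8) + 4) - 7 = 8 or -8.
Step 4. [((x + 8) + 4) - 7 = 8 or -8] the outer -7 inverts by adding 7, so sub: (x + 8) + 4 = 15 or -1.
Step 5. [(x + 8) + 4 = 15 or -1] peel the +4: subtract 4 from each side ⇒ sub: x + 8 = 11 or -5.
Step 6. [x + 8 = 11 or -5] 8 comes off first (subtract 8), so sub: x = 3 or -13.

Answer: x ∈ {-13, 3}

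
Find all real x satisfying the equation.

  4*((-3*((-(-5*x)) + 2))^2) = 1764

Step 1. [4*((-3*((-(-5*x)) + 2))^2) = 1764] 4 out front; divide by 4 ⇒ div: (-3*((-(-5*x)) + 2))^2 = 441.
Step 2. [(-3*((-(-5*x)) + 2))^2 = 441] 441 ≥ 0, LHS is (·)² — take ±√ ⇒ sqrt: -3*((-(-5*x)) + 2) = 21 or -21.
Step 3. [-3*((-(-5*x)) + 2) = 21 or -21] leading coefficient -3: divide by -3. So div: (-(-5*x)) + 2 = -7 or 7.
Step 4. [(-(-5*x)) + 2 = -7 or 7] 2 comes off first (subtract 2). So sub: -(-5*x) = -9 or 5.
Step 5. [-(-5*x) = -9 or 5] flip signs both sides. So neg: -5*x = 9 or -5.
Step 6. [-5*x = 9 or -5] LHS = -5·(…); ÷-5 both sides. So div: x = -9/5 or 1.

Answer: x ∈ {-9/5, 1}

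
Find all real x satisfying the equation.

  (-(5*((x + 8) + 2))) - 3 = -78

Step 1. [(-(5*((x + 8) + 2))) - 3 = -78] add 3: x sits inside (… - 3), so sub: -(5*((x + 8) + 2)) = -75.
Step 2. [-(5*((x + 8) + 2)) = -75] leading − — multiply by −1, so neg: 5*((x + 8) + 2) = 75.
Step 3. [5*((x + 8) + 2) = 75] LHS = 5·(…); ÷5 both sides. So div: (x + 8) + 2 = 15.
Step 4. [(x + 8) + 2 = 15] +2 is outermost — subtract 2 both sides ⇒ sub: x + 8 = 13.
Step 5. [x + 8 = 13] +8 is outermost — subtract 8 both sides, so sub: x = 5.

Answer: x ∈ {5}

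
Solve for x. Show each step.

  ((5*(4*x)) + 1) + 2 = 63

Step 1. [((5*(4*x)) + 1) + 2 = 63] +2 is outermost — subtract 2 both sides. So sub: (5*(4*x)) + 1 = 61.
Step 2. [(5*(4*x)) + 1 = 61] +1 is outermost — subtract 1 both sides ⇒ sub: 5*(4*x) = 60.
Step 3. [5*(4*x) = 60] 5·(inner) — divide through by 5, so div: 4*x = 12.
Step 4. [4*x = 12] 4 out front; divide by 4, so div: x = 3.

Answer: x ∈ {3}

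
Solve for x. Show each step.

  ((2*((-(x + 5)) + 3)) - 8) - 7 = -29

Step 1. [((2*((-(x + 5)) + 3)) - 8) - 7 = -29] -7 is outermost — add 7 both sides. So sub: (2*((-(x + 5)) + 3)) - 8 = -22.
Step 2. [(2*((-(x + 5)) + 3)) - 8 = -22] common factor 2 (LHS and -22) — divide through ⇒ factor: ((-(x + 5)) + 3) - 4 = -11.
Step 3. [((-(x + 5)) + 3) - 4 = -11] add 4: x sits inside (… - 4). So sub: (-(x + 5)) + 3 = -7.
Step 4. [(-(x + 5)) + 3 = -7] +3 is outermost — subtract 3 both sides, so sub: -(x + 5) = -10.
Step 5. [-(x + 5) = -10] LHS negated; negate both sides. So neg: x + 5 = 10.
Step 6. [x + 5 = 10] the outer +5 inverts by subtracting 5 ⇒ sub: x = 5.

Answer: x ∈ {5}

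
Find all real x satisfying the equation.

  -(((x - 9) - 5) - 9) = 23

Step 1. [-(((x - 9) - 5) - 9) = 23] LHS negated; negate both sides, so neg: ((x - 9) - 5) - 9 = -23.
Step 2. [((x - 9) - 5) - 9 = -23] -9 is outermost — add 9 both sides, so sub: (x - 9) - 5 = -14.
Step 3. [(x - 9) - 5 = -14] 5 comes off first (add 5) ⇒ sub: x - 9 = -9.
Step 4. [x - 9 = -9] the outer -9 inverts by adding 9, so sub: x = 0.

Answer: x ∈ {0}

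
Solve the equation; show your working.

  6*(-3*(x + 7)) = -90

Step 1. [6*(-3*(x + 7)) = -90] LHS = 6·(…); ÷6 both sides. So div: -3*(x + 7) = -15.
Step 2. [-3*(x + 7) = -15] -3 out front; divide by -3, so div: x + 7 = 5.
Step 3. [x + 7 = 5] peel the +7: subtract 7 from each side ⇒ sub: x = -2.

Answer: x ∈ {-2}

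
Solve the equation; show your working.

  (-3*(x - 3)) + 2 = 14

Step 1. [(-3*(x - 3)) + 2 = 14] 2 comes off first (subtract 2) ⇒ sub: -3*(x - 3) = 12.
Step 2. [-3*(x - 3) = 12] LHS = -3·(…); ÷-3 both sides. So div: x - 3 = -4.
Step 3. [x - 3 = -4] peel the -3: add 3 from each side. So sub: x = -1.

Answer: x ∈ {-1}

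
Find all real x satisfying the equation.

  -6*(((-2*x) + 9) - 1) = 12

Step 1. [-6*(((-2*x) + 9) - 1) = 12] leading coefficient -6: divide by -6. So div: ((-2*x) + 9) - 1 = -2.
Step 2. [((-2*x) + 9) - 1 = -2] the outer -1 inverts by adding 1. So sub: (-2*x) + 9 = -1.
Step 3. [(-2*x) + 9 = -1] subtract 9: x sits inside (… + 9) ⇒ sub: -2*x = -10.
Step 4. [-2*x = -10] -2 out front; divide by -2. So div: x = 5.

Answer: x ∈ {5}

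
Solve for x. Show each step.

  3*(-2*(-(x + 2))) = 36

Step 1. [3*(-2*(-(x + 2))) = 36] 3 out front; divide by 3. So div: -2*(-(x + 2)) = 12.
Step 2. [-2*(-(x + 2)) = 12] divide by the outer -2, so div: -(x + 2) = -6.
Step 3. [-(x + 2) = -6] leading − — multiply by −1 ⇒ neg: x + 2 = 6.
Step 4. [x + 2 = 6] 2 comes off first (subtract 2) ⇒ sub: x = 4.

Answer: x ∈ {4}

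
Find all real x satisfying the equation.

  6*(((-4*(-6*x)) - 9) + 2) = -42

Step 1. [6*(((-4*(-6*x)) - 9) + 2) = -42] divide by the outer 6 ⇒ div: ((-4*(-6*x)) - 9) + 2 = -7.
Step 2. [((-4*(-6*x)) - 9) + 2 = -7] peel the +2: subtract 2 from each side ⇒ sub: (-4*(-6*x)) - 9 = -9.
Step 3. [(-4*(-6*x)) - 9 = -9] the outer -9 inverts by adding 9 ⇒ sub: -4*(-6*x) = 0.
Step 4. [-4*(-6*x) = 0] divide by the outer -4, so div: -6*x = 0.
Step 5. [-6*x = 0] divide by the outer -6. So div: x = 0.

Answer: x ∈ {0}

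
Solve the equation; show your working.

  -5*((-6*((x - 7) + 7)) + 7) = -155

Step 1. [-5*((-6*((x - 7) + 7)) + 7) = -155] -5·(inner) — divide through by -5, so div: (-6*((x - 7) + 7)) + 7 = 31.
Step 2. [(-6*((x - 7) + 7)) + 7 = 31] peel the +7: subtract 7 from each side ⇒ sub: -6*((x - 7) + 7) = 24.
Step 3. [-6*((x - 7) + 7) = 24] -6 out front; divide by -6, so div: (x - 7) + 7 = -4.
Step 4. [(x - 7) + 7 = -4] peel the +7: subtract 7 from each side ⇒ sub: x - 7 = -11.
Step 5. [x - 7 = -11] peel the -7: add 7 from each side. So sub: x = -4.

Answer: x ∈ {-4}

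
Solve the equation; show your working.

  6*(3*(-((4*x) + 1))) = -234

Step 1. [6*(3*(-((4*x) + 1))) = -234] 6 out front; divide by 6 ⇒ div: 3*(-((4*x) + 1)) = -39.
Step 2. [3*(-((4*x) + 1)) = -39] leading coefficient 3: divide by 3. So div: -((4*x) + 1) = -13.
Step 3. [-((4*x) + 1) = -13] leading − — multiply by −1. So neg: (4*x) + 1 = 13.
Step 4. [(4*x) + 1 = 13] 1 comes off first (subtract 1). So sub: 4*x = 12.
Step 5. [4*x = 12] 4 out front; divide by 4 ⇒ div: x = 3.

Answer: x ∈ {3}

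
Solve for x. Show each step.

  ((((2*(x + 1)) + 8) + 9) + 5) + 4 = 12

Step 1. [((((2*(x + 1)) + 8) + 9) + 5) + 4 = 12] 4 comes off first (subtract 4). So sub: (((2*(x + 1)) + 8) + 9) + 5 = 8.
Step 2. [(((2*(x + 1)) + 8) + 9) + 5 = 8] 5 comes off first (subtract 5). So sub: ((2*(x + 1)) + 8) + 9 = 3.
Step 3. [((2*(x + 1)) + 8) + 9 = 3] 9 comes off first (subtract 9). So sub: (2*(x + 1)) + 8 = -6.
Step 4. [(2*(x + 1)) + 8 = -6] 2 divides every term; factor it out, so factor: (x + 1) + 4 = -3.
Step 5. [(x + 1) + 4 = -3] peel the +4: subtract 4 from each side. So sub: x + 1 = -7.
Step 6. [x + 1 = -7] +1 is outermost — subtract 1 both sides ⇒ sub: x = -8.

Answer: x ∈ {-8}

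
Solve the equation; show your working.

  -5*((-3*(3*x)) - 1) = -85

Step 1. [-5*((-3*(3*x)) - 1) = -85] -5 out front; divide by -5 ⇒ div: (-3*(3*x)) - 1 = 17.
Step 2. [(-3*(3*x)) - 1 = 17] add 1: x sits inside (… - 1) ⇒ sub: -3*(3*x) = 18.
Step 3. [-3*(3*x) = 18] divide by the outer -3. So div: 3*x = -6.
Step 4. [3*x = -6] leading coefficient 3: divide by 3. So div: x = -2.

Answer: x ∈ {-2}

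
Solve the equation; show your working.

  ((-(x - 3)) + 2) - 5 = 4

Step 1. [((-(x - 3)) + 2) - 5 = 4] add 5: x sits inside (… - 5), so sub: (-(x - 3)) + 2 = 9.
Step 2. [(-(x - 3)) + 2 = 9] +2 is outermost — subtract 2 both sides, so sub: -(x - 3) = 7.
Step 3. [-(x - 3) = 7] LHS negated; negate both sides ⇒ neg: x - 3 = -7.
Step 4. [x - 3 = -7] add 3: x sits inside (… - 3). So sub: x = -4.

Answer: x ∈ {-4}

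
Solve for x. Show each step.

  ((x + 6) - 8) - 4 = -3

Step 1. [((x + 6) - 8) - 4 = -3] add 4: x sits inside (… - 4). So sub: (x + 6) - 8 = 1.
Step 2. [(x + 6) - 8 = 1] peel the -8: add 8 from each side. So sub: x + 6 = 9.
Step 3. [x + 6 = 9] the outer +6 inverts by subtracting 6. So sub: x = 3.

Answer: x ∈ {3}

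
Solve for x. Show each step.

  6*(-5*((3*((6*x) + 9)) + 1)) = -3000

Step 1. [6*(-5*((3*((6*x) + 9)) + 1)) = -3000] 6 out front; divide by 6 ⇒ div: -5*((3*((6*x) + 9)) + 1) = -500.
Step 2. [-5*((3*((6*x) + 9)) + 1) = -500] leading coefficient -5: divide by -5, so div: (3*((6*x) + 9)) + 1 = 100.
Step 3. [(3*((6*x) + 9)) + 1 = 100] peel the +1: subtract 1 from each side, so sub: 3*((6*x) + 9) = 99.
Step 4. [3*((6*x) + 9) = 99] leading coefficient 3: divide by 3 ⇒ div: (6*x) + 9 = 33.
Step 5. [(6*x) + 9 = 33] the outer +9 inverts by subtracting 9. So sub: 6*x = 24.
Step 6. [6*x = 24] 6 out front; divide by 6 ⇒ div: x = 4.

Answer: x ∈ {4}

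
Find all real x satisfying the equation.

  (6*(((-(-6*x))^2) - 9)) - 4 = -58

Step 1. [(6*(((-(-6*x))^2) - 9)) - 4 = -58] add 4: x sits inside (… - 4) ⇒ sub: 6*(((-(-6*x))^2) - 9) = -54.
Step 2. [6*(((-(-6*x))^2) - 9) = -54] 6·(inner) — divide through by 6 ⇒ div: ((-(-6*x))^2) - 9 = -9.
Step 3. [((-(-6*x))^2) - 9 = -9] peel the -9: add 9 from each side ⇒ sub: (-(-6*x))^2 = 0.
Step 4. [(-(-6*x))^2 = 0] LHS squared, RHS 0 ≥ 0: apply √ (±). So sqrt: -(-6*x) = 0.
Step 5. [-(-6*x) = 0] leading − — multiply by −1. So neg: -6*x = 0.
Step 6. [-6*x = 0] divide by the outer -6, so div: x = 0.

Answer: x ∈ {0}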